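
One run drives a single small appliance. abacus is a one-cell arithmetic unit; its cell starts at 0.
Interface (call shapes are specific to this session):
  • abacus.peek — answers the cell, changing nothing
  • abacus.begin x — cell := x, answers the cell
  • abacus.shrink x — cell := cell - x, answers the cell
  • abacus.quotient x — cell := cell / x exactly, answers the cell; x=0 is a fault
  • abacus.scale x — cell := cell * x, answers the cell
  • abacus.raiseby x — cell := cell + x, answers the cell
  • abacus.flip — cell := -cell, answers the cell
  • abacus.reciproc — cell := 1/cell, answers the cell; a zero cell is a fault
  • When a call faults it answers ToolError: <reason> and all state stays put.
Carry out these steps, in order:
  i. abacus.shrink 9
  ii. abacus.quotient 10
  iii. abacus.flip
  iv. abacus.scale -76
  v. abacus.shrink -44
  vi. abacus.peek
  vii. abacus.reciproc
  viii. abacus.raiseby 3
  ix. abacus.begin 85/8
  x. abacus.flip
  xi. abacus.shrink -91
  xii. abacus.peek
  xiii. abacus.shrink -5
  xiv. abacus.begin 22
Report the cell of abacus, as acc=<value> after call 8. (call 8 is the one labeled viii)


I use abacus.shrink using x='9', — result: -9.
I run abacus.quotient using x='10', yielding -9/10.
Then abacus.flip, giving 9/10.
I try abacus.scale using x='-76', giving -342/5.
I try abacus.shrink using x='-44', → -122/5.
I run abacus.peek(), which returns -122/5.
I run abacus.reciproc, → -5/122.
Then abacus.raiseby using x='3', and see 361/122.
Invoking abacus.begin using x='85/8', which returns 85/8.
I invoke abacus.flip, → -85/8.
Invoking abacus.shrink using x='-91', → 643/8.
I call abacus.peek, and see 643/8.
I try abacus.shrink using x='-5', and see 683/8.
I call abacus.begin using x='22', which returns 22.

Answer: acc=361/122


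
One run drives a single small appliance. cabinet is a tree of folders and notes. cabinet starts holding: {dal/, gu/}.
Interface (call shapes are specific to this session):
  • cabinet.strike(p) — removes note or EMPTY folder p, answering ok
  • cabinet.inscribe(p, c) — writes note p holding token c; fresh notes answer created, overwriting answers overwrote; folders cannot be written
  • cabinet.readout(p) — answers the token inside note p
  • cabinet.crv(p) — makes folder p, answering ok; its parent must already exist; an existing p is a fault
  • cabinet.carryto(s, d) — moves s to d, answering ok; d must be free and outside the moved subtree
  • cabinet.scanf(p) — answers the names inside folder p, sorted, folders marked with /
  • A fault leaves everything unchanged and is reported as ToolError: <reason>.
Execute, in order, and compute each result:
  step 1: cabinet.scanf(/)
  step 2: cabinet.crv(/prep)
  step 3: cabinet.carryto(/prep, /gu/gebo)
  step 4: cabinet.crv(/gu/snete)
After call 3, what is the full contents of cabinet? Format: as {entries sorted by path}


Answer: {dal/, gu/, gu/gebo/}

Derivation:
$ cabinet.scanf p='/'
:: [dal/, gu/]
$ cabinet.crv p='/prep'
:: ok
$ cabinet.carryto s='/prep' d='/gu/gebo'
:: ok
$ cabinet.crv p='/gu/snete'
:: ok


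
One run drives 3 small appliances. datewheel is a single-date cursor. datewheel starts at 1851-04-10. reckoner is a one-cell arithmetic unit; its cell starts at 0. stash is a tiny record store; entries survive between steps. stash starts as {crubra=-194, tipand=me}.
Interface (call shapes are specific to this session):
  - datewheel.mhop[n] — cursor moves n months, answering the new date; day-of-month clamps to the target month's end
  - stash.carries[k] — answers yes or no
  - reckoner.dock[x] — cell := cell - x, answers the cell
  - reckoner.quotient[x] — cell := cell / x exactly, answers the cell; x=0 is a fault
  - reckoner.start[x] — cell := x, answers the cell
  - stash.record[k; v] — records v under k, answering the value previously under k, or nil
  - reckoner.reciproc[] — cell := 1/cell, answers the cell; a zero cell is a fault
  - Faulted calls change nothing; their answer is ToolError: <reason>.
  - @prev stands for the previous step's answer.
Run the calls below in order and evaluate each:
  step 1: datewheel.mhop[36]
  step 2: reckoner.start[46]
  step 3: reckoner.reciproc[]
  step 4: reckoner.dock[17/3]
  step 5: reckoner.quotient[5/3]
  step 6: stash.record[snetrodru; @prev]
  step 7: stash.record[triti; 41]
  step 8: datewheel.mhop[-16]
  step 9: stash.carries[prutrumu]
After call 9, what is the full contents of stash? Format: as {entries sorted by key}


Next I call mhop(n: 36), → 1854-04-10.
I call start(x: 46), giving 46.
Now I run reciproc, — result: 1/46.
Using dock(x: 17/3), and observe -779/138.
I use quotient(x: 5/3), giving -779/230.
Next I call record(k: snetrodru, v: @prev), giving nil.
Using record(k: triti, v: 41), and see nil.
Calling mhop(n: -16), and see 1852-12-10.
I try carries(k: prutrumu), — result: no.

Answer: {crubra=-194, snetrodru=-779/230, tipand=me, triti=41}


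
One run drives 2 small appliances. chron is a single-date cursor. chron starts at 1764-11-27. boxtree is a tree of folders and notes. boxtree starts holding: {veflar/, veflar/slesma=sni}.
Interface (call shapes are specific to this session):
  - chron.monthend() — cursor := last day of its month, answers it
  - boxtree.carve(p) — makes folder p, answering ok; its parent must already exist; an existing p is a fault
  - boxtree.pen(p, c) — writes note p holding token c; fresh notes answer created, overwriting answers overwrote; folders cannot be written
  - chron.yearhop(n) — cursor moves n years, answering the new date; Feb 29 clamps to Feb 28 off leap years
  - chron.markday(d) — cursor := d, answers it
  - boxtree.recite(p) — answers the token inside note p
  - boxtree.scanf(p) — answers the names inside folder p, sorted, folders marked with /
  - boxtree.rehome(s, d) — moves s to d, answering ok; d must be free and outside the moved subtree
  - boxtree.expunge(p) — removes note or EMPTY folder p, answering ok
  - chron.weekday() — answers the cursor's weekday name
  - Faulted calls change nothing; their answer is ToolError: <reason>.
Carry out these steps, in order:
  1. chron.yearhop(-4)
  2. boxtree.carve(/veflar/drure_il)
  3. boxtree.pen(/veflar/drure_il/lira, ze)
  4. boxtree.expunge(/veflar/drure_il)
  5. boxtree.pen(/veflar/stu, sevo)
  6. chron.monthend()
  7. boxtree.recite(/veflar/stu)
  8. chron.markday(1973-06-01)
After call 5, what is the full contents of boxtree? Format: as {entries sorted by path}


Answer: {veflar/, veflar/drure_il/, veflar/drure_il/lira=ze, veflar/slesma=sni, veflar/stu=sevo}

Derivation:
Do: chron.yearhop[-4]
See: 1760-11-27
Do: boxtree.carve[/veflar/drure_il]
See: ok
Do: boxtree.pen[/veflar/drure_il/lira; ze]
See: created
Do: boxtree.expunge[/veflar/drure_il]
See: ToolError: not empty
Do: boxtree.pen[/veflar/stu; sevo]
See: created
Do: chron.monthend[]
See: 1760-11-30
Do: boxtree.recite[/veflar/stu]
See: sevo
Do: chron.markday[1973-06-01]
See: 1973-06-01


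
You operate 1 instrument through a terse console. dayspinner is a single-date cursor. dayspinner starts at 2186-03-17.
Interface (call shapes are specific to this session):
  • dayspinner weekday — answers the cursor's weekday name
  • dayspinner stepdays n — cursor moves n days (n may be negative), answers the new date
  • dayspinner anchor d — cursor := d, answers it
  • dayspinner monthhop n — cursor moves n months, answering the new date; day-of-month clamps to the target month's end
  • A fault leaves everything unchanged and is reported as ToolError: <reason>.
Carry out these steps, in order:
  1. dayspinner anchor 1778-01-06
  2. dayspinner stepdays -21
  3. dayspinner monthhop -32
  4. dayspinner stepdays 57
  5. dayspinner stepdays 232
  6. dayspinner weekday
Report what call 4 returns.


CALL dayspinner anchor[d→1778-01-06]
RET  1778-01-06
CALL dayspinner stepdays[n→-21]
RET  1777-12-16
CALL dayspinner monthhop[n→-32]
RET  1775-04-16
CALL dayspinner stepdays[n→57]
RET  1775-06-12
CALL dayspinner stepdays[n→232]
RET  1776-01-30
CALL dayspinner weekday[]
RET  Tuesday

Answer: 1775-06-12


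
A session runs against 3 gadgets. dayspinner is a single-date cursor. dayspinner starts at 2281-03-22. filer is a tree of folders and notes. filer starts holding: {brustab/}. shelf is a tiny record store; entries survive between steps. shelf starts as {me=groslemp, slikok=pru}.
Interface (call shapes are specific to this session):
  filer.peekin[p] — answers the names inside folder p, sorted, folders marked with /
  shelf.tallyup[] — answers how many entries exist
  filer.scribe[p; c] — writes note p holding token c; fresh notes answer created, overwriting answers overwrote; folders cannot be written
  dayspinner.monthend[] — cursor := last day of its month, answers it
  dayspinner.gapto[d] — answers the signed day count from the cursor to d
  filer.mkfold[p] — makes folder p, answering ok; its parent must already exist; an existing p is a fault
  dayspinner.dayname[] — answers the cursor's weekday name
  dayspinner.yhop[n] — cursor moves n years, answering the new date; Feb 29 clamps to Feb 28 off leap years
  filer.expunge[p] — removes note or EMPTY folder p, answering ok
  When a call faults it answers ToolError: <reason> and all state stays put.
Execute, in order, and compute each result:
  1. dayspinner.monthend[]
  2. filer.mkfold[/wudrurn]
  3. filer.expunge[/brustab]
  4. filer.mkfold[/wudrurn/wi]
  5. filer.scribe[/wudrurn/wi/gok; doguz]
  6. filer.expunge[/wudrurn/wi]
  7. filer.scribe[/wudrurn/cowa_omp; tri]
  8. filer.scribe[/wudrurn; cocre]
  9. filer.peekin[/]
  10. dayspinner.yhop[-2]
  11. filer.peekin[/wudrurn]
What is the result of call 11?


>>> dayspinner.monthend
:: 2281-03-31
>>> filer.mkfold p='/wudrurn'
:: ok
>>> filer.expunge p='/brustab'
:: ok
>>> filer.mkfold p='/wudrurn/wi'
:: ok
>>> filer.scribe p='/wudrurn/wi/gok' c='doguz'
:: created
>>> filer.expunge p='/wudrurn/wi'
:: ToolError: not empty
>>> filer.scribe p='/wudrurn/cowa_omp' c='tri'
:: created
>>> filer.scribe p='/wudrurn' c='cocre'
:: ToolError: is a directory
>>> filer.peekin p='/'
:: [wudrurn/]
>>> dayspinner.yhop n='-2'
:: 2279-03-31
>>> filer.peekin p='/wudrurn'
:: [cowa_omp, wi/]

Answer: [cowa_omp, wi/]


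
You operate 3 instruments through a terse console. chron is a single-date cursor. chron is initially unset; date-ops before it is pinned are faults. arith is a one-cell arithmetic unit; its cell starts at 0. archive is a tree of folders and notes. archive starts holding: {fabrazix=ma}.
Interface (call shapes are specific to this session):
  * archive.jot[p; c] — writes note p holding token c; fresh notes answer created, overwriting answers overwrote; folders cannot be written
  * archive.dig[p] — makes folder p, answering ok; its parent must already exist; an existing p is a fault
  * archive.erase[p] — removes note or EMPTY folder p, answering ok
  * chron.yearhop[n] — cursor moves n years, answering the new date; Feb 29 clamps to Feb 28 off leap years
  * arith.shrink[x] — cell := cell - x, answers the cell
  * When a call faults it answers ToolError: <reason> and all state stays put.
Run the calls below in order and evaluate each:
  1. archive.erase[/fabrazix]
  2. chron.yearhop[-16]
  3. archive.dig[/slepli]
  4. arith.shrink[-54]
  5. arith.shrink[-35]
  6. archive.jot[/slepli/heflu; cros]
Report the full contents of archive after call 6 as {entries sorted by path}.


-- 1. archive.erase(p='/fabrazix') => ok
-- 2. chron.yearhop(n='-16') => ToolError: no date set
-- 3. archive.dig(p='/slepli') => ok
-- 4. arith.shrink(x='-54') => 54
-- 5. arith.shrink(x='-35') => 89
-- 6. archive.jot(p='/slepli/heflu', c='cros') => created

Answer: {slepli/, slepli/heflu=cros}


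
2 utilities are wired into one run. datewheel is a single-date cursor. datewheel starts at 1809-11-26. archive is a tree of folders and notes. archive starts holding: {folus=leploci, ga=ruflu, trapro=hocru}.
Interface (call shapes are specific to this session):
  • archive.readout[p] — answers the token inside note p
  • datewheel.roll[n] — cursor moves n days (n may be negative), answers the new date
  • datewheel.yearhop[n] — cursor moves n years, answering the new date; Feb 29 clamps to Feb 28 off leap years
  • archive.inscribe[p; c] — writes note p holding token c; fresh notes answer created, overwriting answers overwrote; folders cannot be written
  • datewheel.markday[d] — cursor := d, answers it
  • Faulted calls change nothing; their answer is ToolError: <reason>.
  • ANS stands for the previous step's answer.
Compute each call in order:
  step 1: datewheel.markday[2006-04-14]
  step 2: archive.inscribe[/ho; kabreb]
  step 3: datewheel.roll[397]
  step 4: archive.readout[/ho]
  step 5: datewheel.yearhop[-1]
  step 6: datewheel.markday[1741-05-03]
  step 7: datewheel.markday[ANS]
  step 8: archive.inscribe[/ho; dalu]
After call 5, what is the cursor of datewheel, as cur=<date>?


Answer: cur=2006-05-16

Derivation:
;; markday(d: 2006-04-14) => 2006-04-14
;; inscribe(p: /ho, c: kabreb) => created
;; roll(n: 397) => 2007-05-16
;; readout(p: /ho) => kabreb
;; yearhop(n: -1) => 2006-05-16
;; markday(d: 1741-05-03) => 1741-05-03
;; markday(d: ANS) => 1741-05-03
;; inscribe(p: /ho, c: dalu) => overwrote


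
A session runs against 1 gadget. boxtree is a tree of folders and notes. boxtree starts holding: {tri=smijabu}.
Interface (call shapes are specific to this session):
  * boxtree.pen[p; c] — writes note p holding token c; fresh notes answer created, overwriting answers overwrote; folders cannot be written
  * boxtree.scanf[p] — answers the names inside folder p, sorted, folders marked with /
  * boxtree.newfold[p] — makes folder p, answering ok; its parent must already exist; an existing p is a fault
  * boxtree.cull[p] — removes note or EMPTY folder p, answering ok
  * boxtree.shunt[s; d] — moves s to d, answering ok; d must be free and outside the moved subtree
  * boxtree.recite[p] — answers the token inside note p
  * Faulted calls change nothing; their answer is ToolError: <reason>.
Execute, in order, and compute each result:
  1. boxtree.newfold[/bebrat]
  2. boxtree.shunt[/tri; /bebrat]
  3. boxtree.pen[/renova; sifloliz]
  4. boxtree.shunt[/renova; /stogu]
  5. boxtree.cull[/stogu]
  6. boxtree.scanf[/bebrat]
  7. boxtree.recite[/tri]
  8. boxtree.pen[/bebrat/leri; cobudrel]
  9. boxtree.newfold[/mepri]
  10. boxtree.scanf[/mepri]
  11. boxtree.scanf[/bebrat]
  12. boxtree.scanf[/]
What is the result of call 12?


% boxtree.newfold p='/bebrat'
:: ok
% boxtree.shunt s='/tri' d='/bebrat'
:: ToolError: exists
% boxtree.pen p='/renova' c='sifloliz'
:: created
% boxtree.shunt s='/renova' d='/stogu'
:: ok
% boxtree.cull p='/stogu'
:: ok
% boxtree.scanf p='/bebrat'
:: []
% boxtree.recite p='/tri'
:: smijabu
% boxtree.pen p='/bebrat/leri' c='cobudrel'
:: created
% boxtree.newfold p='/mepri'
:: ok
% boxtree.scanf p='/mepri'
:: []
% boxtree.scanf p='/bebrat'
:: [leri]
% boxtree.scanf p='/'
:: [bebrat/, mepri/, tri]

Answer: [bebrat/, mepri/, tri]


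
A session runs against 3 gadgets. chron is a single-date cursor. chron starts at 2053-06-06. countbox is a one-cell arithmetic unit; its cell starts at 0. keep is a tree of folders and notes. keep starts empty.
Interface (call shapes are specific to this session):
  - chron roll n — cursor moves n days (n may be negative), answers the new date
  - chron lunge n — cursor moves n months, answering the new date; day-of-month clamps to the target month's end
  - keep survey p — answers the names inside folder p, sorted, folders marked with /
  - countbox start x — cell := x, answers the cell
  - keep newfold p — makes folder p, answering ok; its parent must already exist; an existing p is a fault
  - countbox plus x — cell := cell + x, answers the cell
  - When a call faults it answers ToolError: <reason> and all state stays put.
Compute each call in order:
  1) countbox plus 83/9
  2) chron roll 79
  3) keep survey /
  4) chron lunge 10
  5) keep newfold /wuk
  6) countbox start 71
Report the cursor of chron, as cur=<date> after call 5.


Answer: cur=2054-06-24

Derivation:
Step: countbox plus[x='83/9']
Result: 83/9
Step: chron roll[n='79']
Result: 2053-08-24
Step: keep survey[p='/']
Result: []
Step: chron lunge[n='10']
Result: 2054-06-24
Step: keep newfold[p='/wuk']
Result: ok
Step: countbox start[x='71']
Result: 71


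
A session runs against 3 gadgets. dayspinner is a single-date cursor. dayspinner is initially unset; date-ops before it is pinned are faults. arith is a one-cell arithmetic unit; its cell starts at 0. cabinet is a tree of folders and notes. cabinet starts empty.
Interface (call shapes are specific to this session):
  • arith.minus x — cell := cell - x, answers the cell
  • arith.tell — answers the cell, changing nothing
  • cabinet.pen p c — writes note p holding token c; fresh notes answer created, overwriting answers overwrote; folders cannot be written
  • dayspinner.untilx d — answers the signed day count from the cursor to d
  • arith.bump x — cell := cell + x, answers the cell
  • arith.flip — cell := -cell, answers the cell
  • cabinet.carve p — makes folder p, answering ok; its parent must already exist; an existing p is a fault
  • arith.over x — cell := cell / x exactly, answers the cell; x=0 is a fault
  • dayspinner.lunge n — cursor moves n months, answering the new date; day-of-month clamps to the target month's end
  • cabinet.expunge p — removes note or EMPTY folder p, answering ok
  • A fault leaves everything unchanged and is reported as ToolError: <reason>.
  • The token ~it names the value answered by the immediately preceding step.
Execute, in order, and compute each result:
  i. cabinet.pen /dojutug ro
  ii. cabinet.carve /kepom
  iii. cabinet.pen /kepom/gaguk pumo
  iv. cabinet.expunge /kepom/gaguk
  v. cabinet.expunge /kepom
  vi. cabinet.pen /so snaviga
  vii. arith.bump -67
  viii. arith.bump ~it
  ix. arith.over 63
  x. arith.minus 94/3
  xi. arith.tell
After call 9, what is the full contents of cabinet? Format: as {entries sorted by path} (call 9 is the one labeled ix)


Do: pen[p→/dojutug; c→ro]
See: created
Do: carve[p→/kepom]
See: ok
Do: pen[p→/kepom/gaguk; c→pumo]
See: created
Do: expunge[p→/kepom/gaguk]
See: ok
Do: expunge[p→/kepom]
See: ok
Do: pen[p→/so; c→snaviga]
See: created
Do: bump[x→-67]
See: -67
Do: bump[x→~it]
See: -134
Do: over[x→63]
See: -134/63
Do: minus[x→94/3]
See: -2108/63
Do: tell[]
See: -2108/63

Answer: {dojutug=ro, so=snaviga}


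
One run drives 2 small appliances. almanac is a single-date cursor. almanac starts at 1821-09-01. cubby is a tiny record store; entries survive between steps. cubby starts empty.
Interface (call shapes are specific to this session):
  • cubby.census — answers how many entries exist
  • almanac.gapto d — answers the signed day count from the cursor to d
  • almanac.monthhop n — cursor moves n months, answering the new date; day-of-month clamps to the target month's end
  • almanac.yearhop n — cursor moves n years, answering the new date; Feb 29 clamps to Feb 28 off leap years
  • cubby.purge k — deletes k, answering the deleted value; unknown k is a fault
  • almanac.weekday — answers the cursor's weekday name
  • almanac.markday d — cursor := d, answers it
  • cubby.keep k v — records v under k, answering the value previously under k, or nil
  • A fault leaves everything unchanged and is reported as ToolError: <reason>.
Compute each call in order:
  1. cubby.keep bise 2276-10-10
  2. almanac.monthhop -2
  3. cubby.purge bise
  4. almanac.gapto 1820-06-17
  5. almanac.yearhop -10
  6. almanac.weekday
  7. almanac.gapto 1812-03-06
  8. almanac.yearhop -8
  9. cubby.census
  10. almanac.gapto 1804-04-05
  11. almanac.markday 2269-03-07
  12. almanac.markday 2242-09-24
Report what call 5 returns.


Invoking keep passing k→bise, v→2276-10-10, which returns nil.
Then monthhop passing n→-2, and see 1821-07-01.
Invoking purge passing k→bise, → 2276-10-10.
Next I call gapto passing d→1820-06-17, giving -379.
Using yearhop passing n→-10, and observe 1811-07-01.
I use weekday, and observe Monday.
I call gapto passing d→1812-03-06, yielding 249.
I run yearhop passing n→-8, and observe 1803-07-01.
I try census(), which returns 0.
Next I call gapto passing d→1804-04-05, which returns 279.
I call markday passing d→2269-03-07, and get 2269-03-07.
Using markday passing d→2242-09-24, and observe 2242-09-24.

Answer: 1811-07-01


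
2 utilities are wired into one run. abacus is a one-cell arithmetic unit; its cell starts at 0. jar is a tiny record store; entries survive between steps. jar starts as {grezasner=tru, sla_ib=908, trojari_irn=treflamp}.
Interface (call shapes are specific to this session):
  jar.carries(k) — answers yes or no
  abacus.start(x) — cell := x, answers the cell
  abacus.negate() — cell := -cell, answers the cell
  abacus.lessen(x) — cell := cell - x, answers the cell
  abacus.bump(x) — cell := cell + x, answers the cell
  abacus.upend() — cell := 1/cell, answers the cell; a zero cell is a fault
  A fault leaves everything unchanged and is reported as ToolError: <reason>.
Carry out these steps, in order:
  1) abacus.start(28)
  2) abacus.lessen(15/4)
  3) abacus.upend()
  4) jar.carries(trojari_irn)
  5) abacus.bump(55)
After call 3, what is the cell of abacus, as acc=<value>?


Answer: acc=4/97

Derivation:
! abacus.start(x=28) ~> 28
! abacus.lessen(x=15/4) ~> 97/4
! abacus.upend() ~> 4/97
! jar.carries(k=trojari_irn) ~> yes
! abacus.bump(x=55) ~> 5339/97


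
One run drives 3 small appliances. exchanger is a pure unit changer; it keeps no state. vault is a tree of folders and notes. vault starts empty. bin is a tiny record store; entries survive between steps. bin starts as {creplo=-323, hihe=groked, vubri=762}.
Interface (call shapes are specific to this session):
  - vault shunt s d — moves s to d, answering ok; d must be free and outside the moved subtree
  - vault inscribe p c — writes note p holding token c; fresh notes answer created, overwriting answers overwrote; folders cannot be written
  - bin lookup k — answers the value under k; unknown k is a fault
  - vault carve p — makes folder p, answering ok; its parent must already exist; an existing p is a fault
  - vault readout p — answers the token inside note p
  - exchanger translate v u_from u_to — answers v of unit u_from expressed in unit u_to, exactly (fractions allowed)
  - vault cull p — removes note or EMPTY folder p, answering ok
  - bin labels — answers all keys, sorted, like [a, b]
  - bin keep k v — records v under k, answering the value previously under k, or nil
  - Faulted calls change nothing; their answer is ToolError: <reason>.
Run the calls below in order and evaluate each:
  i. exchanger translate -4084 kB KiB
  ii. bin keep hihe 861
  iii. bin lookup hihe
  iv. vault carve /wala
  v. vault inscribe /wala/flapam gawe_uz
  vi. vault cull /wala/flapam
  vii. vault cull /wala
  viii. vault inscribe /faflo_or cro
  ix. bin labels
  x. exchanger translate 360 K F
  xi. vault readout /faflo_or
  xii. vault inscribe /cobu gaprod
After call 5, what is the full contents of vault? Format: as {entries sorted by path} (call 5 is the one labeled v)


→ exchanger translate(v='-4084', u_from='kB', u_to='KiB')
← -127625/32
→ bin keep(k='hihe', v='861')
← groked
→ bin lookup(k='hihe')
← 861
→ vault carve(p='/wala')
← ok
→ vault inscribe(p='/wala/flapam', c='gawe_uz')
← created
→ vault cull(p='/wala/flapam')
← ok
→ vault cull(p='/wala')
← ok
→ vault inscribe(p='/faflo_or', c='cro')
← created
→ bin labels()
← [creplo, hihe, vubri]
→ exchanger translate(v='360', u_from='K', u_to='F')
← 18833/100
→ vault readout(p='/faflo_or')
← cro
→ vault inscribe(p='/cobu', c='gaprod')
← created

Answer: {wala/, wala/flapam=gawe_uz}


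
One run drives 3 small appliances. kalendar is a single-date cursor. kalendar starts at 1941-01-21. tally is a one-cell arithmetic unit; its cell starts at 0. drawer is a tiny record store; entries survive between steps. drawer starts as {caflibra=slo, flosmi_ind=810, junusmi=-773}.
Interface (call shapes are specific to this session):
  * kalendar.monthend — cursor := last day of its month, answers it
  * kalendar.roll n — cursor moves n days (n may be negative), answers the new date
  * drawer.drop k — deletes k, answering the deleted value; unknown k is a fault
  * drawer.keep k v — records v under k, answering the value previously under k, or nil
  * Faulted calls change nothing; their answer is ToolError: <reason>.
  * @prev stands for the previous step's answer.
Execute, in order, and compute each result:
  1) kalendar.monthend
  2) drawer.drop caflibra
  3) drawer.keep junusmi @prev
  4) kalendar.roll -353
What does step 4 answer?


>> kalendar.monthend()
<< 1941-01-31
>> drawer.drop(k=caflibra)
<< slo
>> drawer.keep(k=junusmi, v=@prev)
<< -773
>> kalendar.roll(n=-353)
<< 1940-02-13

Answer: 1940-02-13


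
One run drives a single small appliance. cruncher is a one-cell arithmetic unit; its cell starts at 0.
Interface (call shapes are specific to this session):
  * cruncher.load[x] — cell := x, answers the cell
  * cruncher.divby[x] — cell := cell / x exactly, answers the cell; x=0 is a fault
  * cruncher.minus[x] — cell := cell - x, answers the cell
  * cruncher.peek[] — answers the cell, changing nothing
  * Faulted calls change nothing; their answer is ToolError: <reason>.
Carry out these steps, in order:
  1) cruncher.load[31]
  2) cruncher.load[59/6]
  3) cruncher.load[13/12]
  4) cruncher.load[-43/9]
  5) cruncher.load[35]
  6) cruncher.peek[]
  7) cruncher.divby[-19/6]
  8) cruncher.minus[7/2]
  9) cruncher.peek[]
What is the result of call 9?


Step: load[x→31]
Result: 31
Step: load[x→59/6]
Result: 59/6
Step: load[x→13/12]
Result: 13/12
Step: load[x→-43/9]
Result: -43/9
Step: load[x→35]
Result: 35
Step: peek[]
Result: 35
Step: divby[x→-19/6]
Result: -210/19
Step: minus[x→7/2]
Result: -553/38
Step: peek[]
Result: -553/38

Answer: -553/38


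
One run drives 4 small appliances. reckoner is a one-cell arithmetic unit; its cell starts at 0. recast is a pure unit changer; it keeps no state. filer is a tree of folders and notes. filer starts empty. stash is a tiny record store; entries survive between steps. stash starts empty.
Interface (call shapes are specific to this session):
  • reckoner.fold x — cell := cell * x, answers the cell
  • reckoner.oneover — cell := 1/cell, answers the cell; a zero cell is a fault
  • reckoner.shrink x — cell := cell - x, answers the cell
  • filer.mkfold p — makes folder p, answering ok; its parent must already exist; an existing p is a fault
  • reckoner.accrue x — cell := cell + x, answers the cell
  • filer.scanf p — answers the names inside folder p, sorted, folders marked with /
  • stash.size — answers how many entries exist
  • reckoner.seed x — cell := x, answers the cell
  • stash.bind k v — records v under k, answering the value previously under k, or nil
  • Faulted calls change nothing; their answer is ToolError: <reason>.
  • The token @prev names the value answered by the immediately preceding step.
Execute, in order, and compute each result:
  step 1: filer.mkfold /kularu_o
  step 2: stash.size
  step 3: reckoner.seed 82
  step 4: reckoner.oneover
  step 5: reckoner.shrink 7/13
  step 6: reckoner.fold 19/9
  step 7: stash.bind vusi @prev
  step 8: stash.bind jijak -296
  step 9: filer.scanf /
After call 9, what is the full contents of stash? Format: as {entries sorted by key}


// 1. filer.mkfold(p='/kularu_o') == ok
// 2. stash.size() == 0
// 3. reckoner.seed(x='82') == 82
// 4. reckoner.oneover() == 1/82
// 5. reckoner.shrink(x='7/13') == -561/1066
// 6. reckoner.fold(x='19/9') == -3553/3198
// 7. stash.bind(k='vusi', v='@prev') == nil
// 8. stash.bind(k='jijak', v='-296') == nil
// 9. filer.scanf(p='/') == [kularu_o/]

Answer: {jijak=-296, vusi=-3553/3198}


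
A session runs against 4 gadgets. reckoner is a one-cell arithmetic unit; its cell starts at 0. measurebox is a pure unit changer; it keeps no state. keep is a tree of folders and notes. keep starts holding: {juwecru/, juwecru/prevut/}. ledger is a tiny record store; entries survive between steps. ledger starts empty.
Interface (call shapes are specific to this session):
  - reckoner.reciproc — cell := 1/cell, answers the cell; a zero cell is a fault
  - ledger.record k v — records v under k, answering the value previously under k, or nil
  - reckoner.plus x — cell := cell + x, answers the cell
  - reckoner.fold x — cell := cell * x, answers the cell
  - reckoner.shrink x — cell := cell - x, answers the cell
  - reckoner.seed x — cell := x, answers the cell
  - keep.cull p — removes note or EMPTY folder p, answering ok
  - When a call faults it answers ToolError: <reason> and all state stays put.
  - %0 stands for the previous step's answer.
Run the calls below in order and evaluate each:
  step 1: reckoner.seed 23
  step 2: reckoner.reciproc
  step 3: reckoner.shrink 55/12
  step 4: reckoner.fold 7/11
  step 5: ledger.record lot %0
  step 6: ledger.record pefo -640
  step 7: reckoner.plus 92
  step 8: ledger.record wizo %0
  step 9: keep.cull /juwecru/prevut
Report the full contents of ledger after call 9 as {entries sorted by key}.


I try reckoner.seed(23), yielding 23.
I run reckoner.reciproc(), and see 1/23.
I call reckoner.shrink(55/12), yielding -1253/276.
I use reckoner.fold(7/11), — result: -8771/3036.
I invoke ledger.record(lot, %0), yielding nil.
I run ledger.record(pefo, -640), and see nil.
Invoking reckoner.plus(92), giving 270541/3036.
Invoking ledger.record(wizo, %0), and see nil.
Invoking keep.cull(/juwecru/prevut), and observe ok.

Answer: {lot=-8771/3036, pefo=-640, wizo=270541/3036}


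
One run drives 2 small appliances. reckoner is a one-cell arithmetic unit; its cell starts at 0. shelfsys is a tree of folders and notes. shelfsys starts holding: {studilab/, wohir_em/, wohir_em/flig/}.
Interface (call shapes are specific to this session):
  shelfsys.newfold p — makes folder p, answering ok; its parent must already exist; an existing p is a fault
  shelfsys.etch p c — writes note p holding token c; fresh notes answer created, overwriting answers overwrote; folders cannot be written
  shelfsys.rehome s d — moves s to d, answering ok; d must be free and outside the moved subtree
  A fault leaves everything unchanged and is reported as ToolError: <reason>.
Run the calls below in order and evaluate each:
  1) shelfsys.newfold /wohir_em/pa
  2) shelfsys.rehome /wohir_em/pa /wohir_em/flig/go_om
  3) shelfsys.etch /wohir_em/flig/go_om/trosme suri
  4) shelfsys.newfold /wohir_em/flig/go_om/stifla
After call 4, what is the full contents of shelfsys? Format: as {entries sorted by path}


Answer: {studilab/, wohir_em/, wohir_em/flig/, wohir_em/flig/go_om/, wohir_em/flig/go_om/stifla/, wohir_em/flig/go_om/trosme=suri}

Derivation:
→ shelfsys.newfold(p='/wohir_em/pa')
← ok
→ shelfsys.rehome(s='/wohir_em/pa', d='/wohir_em/flig/go_om')
← ok
→ shelfsys.etch(p='/wohir_em/flig/go_om/trosme', c='suri')
← created
→ shelfsys.newfold(p='/wohir_em/flig/go_om/stifla')
← ok


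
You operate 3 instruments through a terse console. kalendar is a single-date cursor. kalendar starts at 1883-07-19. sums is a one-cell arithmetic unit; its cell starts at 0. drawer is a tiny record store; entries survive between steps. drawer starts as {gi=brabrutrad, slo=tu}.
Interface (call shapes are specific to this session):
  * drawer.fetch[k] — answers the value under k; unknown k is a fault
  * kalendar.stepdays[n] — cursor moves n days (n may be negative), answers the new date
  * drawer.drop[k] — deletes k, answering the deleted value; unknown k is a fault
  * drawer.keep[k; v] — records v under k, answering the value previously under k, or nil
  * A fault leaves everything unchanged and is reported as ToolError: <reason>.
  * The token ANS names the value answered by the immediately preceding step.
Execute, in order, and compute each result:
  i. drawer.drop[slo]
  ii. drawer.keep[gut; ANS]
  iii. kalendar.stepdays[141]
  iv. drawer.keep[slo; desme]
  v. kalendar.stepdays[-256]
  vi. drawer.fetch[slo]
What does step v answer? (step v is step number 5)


Answer: 1883-03-26

Derivation:
Step: drawer.drop[slo]
Result: tu
Step: drawer.keep[gut; ANS]
Result: nil
Step: kalendar.stepdays[141]
Result: 1883-12-07
Step: drawer.keep[slo; desme]
Result: nil
Step: kalendar.stepdays[-256]
Result: 1883-03-26
Step: drawer.fetch[slo]
Result: desme


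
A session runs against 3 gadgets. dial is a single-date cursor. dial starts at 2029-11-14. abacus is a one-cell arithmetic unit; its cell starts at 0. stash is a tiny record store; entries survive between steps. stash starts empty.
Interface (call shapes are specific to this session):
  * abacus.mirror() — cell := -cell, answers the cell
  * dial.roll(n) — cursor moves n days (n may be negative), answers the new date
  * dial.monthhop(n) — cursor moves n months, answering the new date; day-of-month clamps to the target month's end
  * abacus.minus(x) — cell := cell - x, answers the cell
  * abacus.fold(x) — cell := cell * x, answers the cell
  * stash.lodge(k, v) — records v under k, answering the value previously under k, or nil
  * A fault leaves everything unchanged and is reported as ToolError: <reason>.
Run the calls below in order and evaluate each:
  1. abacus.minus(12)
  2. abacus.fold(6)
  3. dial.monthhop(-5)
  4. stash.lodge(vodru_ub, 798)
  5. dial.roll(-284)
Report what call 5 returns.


Answer: 2028-09-03

Derivation:
→ abacus.minus(x='12')
← -12
→ abacus.fold(x='6')
← -72
→ dial.monthhop(n='-5')
← 2029-06-14
→ stash.lodge(k='vodru_ub', v='798')
← nil
→ dial.roll(n='-284')
← 2028-09-03


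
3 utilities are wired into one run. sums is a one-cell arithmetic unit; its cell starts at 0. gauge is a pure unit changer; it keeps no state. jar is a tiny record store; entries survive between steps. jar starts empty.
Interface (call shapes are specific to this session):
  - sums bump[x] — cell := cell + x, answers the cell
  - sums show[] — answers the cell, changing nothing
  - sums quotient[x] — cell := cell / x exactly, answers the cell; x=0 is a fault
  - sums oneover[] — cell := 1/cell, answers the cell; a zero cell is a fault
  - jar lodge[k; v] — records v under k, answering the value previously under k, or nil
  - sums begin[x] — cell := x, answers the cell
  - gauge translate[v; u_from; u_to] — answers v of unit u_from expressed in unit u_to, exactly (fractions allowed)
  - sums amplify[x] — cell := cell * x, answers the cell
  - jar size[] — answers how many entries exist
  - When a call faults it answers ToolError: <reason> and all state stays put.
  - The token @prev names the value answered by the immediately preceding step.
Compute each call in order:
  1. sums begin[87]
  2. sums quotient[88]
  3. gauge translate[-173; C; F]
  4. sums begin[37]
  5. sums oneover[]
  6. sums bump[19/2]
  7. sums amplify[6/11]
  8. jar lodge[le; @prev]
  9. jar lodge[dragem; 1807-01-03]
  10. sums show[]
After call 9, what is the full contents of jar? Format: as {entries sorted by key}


% sums begin 87
:: 87
% sums quotient 88
:: 87/88
% gauge translate -173 C F
:: -1397/5
% sums begin 37
:: 37
% sums oneover
:: 1/37
% sums bump 19/2
:: 705/74
% sums amplify 6/11
:: 2115/407
% jar lodge le @prev
:: nil
% jar lodge dragem 1807-01-03
:: nil
% sums show
:: 2115/407

Answer: {dragem=1807-01-03, le=2115/407}


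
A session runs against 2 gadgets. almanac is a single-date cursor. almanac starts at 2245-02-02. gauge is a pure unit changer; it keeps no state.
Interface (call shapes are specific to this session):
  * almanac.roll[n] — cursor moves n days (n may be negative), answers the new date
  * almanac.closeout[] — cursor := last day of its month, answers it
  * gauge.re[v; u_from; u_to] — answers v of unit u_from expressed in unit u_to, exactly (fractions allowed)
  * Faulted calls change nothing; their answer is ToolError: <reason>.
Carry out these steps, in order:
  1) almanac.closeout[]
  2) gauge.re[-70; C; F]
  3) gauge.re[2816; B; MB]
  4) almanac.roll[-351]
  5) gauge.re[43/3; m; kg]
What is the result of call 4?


Answer: 2244-03-14

Derivation:
Invoking closeout(), — result: 2245-02-28.
Next I call re passing -70, C, F, and get -94.
Next I call re passing 2816, B, MB, which returns 44/15625.
I call roll passing -351, and get 2244-03-14.
I try re passing 43/3, m, kg, → ToolError: incompatible units.


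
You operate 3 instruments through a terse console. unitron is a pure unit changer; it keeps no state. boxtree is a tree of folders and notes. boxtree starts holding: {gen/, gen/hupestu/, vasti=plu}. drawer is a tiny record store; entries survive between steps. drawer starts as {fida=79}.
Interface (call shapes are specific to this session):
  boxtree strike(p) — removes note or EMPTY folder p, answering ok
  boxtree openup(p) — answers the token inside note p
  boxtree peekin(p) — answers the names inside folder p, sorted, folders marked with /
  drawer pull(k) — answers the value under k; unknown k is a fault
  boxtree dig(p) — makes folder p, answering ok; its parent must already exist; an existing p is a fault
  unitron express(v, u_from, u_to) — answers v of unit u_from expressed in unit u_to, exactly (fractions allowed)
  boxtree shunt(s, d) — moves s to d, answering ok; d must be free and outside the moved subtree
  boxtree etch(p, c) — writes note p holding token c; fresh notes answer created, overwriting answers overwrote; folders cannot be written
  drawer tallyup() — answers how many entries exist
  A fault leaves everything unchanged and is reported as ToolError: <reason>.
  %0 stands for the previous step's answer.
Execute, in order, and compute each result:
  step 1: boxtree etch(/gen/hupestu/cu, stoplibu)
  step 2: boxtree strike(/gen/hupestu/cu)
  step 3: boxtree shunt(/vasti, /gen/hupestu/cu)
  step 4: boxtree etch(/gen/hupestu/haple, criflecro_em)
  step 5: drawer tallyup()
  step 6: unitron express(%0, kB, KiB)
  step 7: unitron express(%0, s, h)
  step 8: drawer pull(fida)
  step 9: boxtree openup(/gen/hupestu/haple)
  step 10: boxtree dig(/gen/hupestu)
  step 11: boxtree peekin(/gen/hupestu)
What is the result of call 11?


Answer: [cu, haple]

Derivation:
I try boxtree etch with p: /gen/hupestu/cu, c: stoplibu, → created.
Calling boxtree strike with p: /gen/hupestu/cu, and see ok.
Now I run boxtree shunt with s: /vasti, d: /gen/hupestu/cu, → ok.
Using boxtree etch with p: /gen/hupestu/haple, c: criflecro_em, yielding created.
Calling drawer tallyup(), → 1.
I invoke unitron express with v: %0, u_from: kB, u_to: KiB, → 125/128.
Calling unitron express with v: %0, u_from: s, u_to: h, which returns 5/18432.
Now I run drawer pull with k: fida, and observe 79.
I run boxtree openup with p: /gen/hupestu/haple, → criflecro_em.
I use boxtree dig with p: /gen/hupestu, yielding ToolError: exists.
Invoking boxtree peekin with p: /gen/hupestu, and observe [cu, haple].


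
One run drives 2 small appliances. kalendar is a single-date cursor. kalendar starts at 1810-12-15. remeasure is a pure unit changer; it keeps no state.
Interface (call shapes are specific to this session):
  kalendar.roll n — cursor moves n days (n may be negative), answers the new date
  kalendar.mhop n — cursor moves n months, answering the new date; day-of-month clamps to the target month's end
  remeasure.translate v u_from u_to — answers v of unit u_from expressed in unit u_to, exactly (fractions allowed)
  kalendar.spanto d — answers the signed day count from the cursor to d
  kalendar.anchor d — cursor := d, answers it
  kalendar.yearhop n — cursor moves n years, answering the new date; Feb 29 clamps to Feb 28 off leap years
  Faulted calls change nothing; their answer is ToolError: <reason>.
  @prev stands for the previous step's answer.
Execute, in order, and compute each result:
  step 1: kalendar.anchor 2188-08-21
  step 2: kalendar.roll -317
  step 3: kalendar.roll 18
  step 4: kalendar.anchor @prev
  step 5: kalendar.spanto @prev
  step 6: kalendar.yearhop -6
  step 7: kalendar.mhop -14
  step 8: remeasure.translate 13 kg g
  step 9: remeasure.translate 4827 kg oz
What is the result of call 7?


Answer: 2180-08-27

Derivation:
-> anchor(2188-08-21)
<- 2188-08-21
-> roll(-317)
<- 2187-10-09
-> roll(18)
<- 2187-10-27
-> anchor(@prev)
<- 2187-10-27
-> spanto(@prev)
<- 0
-> yearhop(-6)
<- 2181-10-27
-> mhop(-14)
<- 2180-08-27
-> translate(13, kg, g)
<- 13000
-> translate(4827, kg, oz)
<- 7723200000000/45359237
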